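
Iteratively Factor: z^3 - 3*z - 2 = (z + 1)*(z^2 - z - 2) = (z - 2)*(z + 1)*(z + 1)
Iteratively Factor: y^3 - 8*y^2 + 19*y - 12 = (y - 3)*(y^2 - 5*y + 4) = (y - 3)*(y - 1)*(y - 4)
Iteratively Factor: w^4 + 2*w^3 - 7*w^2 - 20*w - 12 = (w + 2)*(w^3 - 7*w - 6) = (w + 1)*(w + 2)*(w^2 - w - 6) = (w + 1)*(w + 2)^2*(w - 3)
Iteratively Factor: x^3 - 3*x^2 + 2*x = (x)*(x^2 - 3*x + 2) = x*(x - 2)*(x - 1)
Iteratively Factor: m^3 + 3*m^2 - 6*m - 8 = (m - 2)*(m^2 + 5*m + 4) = (m - 2)*(m + 1)*(m + 4)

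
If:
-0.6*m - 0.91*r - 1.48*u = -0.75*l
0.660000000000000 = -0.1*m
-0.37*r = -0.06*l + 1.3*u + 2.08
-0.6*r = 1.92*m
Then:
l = 5.86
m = -6.60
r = 21.12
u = -7.34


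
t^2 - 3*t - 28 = (t - 7)*(t + 4)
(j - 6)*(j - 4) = j^2 - 10*j + 24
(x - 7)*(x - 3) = x^2 - 10*x + 21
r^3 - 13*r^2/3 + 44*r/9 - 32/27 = (r - 8/3)*(r - 4/3)*(r - 1/3)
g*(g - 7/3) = g^2 - 7*g/3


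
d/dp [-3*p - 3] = -3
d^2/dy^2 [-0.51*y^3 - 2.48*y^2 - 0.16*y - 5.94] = -3.06*y - 4.96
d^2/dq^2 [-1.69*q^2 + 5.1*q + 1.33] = -3.38000000000000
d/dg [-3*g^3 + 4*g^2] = g*(8 - 9*g)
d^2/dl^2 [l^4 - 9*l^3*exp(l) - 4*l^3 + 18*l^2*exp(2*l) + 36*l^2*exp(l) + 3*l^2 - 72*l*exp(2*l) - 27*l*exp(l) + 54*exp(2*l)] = -9*l^3*exp(l) + 72*l^2*exp(2*l) - 18*l^2*exp(l) + 12*l^2 - 144*l*exp(2*l) + 63*l*exp(l) - 24*l - 36*exp(2*l) + 18*exp(l) + 6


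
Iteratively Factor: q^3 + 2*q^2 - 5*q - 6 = (q + 3)*(q^2 - q - 2) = (q + 1)*(q + 3)*(q - 2)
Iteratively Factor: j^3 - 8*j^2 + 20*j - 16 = (j - 2)*(j^2 - 6*j + 8) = (j - 4)*(j - 2)*(j - 2)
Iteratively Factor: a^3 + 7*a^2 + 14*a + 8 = (a + 2)*(a^2 + 5*a + 4) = (a + 1)*(a + 2)*(a + 4)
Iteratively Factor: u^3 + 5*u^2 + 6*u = (u + 2)*(u^2 + 3*u) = (u + 2)*(u + 3)*(u)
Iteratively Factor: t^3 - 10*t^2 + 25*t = (t - 5)*(t^2 - 5*t) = (t - 5)^2*(t)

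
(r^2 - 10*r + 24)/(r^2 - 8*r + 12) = (r - 4)/(r - 2)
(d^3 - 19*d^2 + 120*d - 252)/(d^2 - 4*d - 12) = (d^2 - 13*d + 42)/(d + 2)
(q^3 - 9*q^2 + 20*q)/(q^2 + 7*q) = (q^2 - 9*q + 20)/(q + 7)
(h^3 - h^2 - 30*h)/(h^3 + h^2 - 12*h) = (h^2 - h - 30)/(h^2 + h - 12)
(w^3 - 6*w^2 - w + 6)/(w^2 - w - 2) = (w^2 - 7*w + 6)/(w - 2)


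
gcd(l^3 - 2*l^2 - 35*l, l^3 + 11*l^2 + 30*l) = l^2 + 5*l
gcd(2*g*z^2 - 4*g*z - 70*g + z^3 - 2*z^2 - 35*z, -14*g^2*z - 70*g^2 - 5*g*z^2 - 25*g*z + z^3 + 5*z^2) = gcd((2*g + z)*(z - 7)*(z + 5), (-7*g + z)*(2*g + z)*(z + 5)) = 2*g*z + 10*g + z^2 + 5*z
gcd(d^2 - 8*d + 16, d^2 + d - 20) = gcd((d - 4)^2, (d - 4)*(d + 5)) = d - 4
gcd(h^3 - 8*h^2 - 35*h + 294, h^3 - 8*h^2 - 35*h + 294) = h^3 - 8*h^2 - 35*h + 294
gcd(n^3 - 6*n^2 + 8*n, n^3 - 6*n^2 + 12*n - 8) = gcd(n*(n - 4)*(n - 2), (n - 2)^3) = n - 2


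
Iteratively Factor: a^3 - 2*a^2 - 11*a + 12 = (a - 1)*(a^2 - a - 12) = (a - 4)*(a - 1)*(a + 3)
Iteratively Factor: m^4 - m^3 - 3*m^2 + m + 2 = (m - 2)*(m^3 + m^2 - m - 1) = (m - 2)*(m - 1)*(m^2 + 2*m + 1) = (m - 2)*(m - 1)*(m + 1)*(m + 1)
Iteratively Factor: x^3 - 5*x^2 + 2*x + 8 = (x - 2)*(x^2 - 3*x - 4) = (x - 4)*(x - 2)*(x + 1)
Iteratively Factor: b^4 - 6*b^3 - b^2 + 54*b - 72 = (b + 3)*(b^3 - 9*b^2 + 26*b - 24) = (b - 3)*(b + 3)*(b^2 - 6*b + 8) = (b - 3)*(b - 2)*(b + 3)*(b - 4)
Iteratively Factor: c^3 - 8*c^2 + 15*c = (c - 5)*(c^2 - 3*c) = (c - 5)*(c - 3)*(c)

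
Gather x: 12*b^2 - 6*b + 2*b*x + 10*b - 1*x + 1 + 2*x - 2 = 12*b^2 + 4*b + x*(2*b + 1) - 1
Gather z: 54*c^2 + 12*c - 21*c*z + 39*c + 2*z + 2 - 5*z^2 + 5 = 54*c^2 + 51*c - 5*z^2 + z*(2 - 21*c) + 7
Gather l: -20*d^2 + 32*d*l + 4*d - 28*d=-20*d^2 + 32*d*l - 24*d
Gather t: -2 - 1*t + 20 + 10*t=9*t + 18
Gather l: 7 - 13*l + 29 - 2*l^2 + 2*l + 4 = -2*l^2 - 11*l + 40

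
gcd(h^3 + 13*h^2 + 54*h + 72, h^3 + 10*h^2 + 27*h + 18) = h^2 + 9*h + 18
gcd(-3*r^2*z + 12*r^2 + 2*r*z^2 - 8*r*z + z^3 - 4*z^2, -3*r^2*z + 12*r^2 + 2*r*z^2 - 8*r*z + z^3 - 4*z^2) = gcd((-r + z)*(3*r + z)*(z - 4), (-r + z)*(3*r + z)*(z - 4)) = -3*r^2*z + 12*r^2 + 2*r*z^2 - 8*r*z + z^3 - 4*z^2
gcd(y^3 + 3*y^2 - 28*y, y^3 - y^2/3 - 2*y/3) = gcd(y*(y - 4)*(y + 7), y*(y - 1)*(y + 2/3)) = y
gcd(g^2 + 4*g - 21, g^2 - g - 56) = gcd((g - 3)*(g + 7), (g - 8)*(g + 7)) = g + 7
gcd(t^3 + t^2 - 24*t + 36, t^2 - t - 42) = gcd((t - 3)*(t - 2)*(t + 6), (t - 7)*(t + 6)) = t + 6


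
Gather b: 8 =8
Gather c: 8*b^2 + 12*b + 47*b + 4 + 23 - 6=8*b^2 + 59*b + 21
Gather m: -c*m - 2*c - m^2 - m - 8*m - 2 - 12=-2*c - m^2 + m*(-c - 9) - 14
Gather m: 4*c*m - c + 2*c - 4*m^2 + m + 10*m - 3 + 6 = c - 4*m^2 + m*(4*c + 11) + 3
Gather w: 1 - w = 1 - w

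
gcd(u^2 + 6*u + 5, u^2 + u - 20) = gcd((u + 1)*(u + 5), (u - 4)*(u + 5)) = u + 5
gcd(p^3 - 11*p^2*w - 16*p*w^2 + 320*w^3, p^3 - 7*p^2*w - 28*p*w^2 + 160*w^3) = p^2 - 3*p*w - 40*w^2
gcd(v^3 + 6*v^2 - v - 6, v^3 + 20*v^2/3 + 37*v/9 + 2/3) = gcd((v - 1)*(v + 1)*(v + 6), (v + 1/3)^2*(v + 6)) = v + 6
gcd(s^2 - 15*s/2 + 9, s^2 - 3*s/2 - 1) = 1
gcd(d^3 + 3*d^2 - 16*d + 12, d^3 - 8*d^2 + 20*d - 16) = d - 2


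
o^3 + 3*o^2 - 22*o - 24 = (o - 4)*(o + 1)*(o + 6)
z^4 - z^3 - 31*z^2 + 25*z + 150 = (z - 5)*(z - 3)*(z + 2)*(z + 5)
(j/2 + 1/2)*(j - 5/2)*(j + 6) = j^3/2 + 9*j^2/4 - 23*j/4 - 15/2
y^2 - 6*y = y*(y - 6)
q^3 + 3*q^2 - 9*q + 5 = (q - 1)^2*(q + 5)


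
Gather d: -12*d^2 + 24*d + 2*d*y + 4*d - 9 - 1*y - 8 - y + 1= -12*d^2 + d*(2*y + 28) - 2*y - 16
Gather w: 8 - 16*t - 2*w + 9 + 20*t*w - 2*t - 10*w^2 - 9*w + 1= -18*t - 10*w^2 + w*(20*t - 11) + 18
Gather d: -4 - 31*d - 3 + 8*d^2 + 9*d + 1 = 8*d^2 - 22*d - 6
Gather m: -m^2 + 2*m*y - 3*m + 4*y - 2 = -m^2 + m*(2*y - 3) + 4*y - 2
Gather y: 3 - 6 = -3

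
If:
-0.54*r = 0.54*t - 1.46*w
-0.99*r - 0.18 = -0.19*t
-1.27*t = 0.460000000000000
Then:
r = -0.25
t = -0.36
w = -0.23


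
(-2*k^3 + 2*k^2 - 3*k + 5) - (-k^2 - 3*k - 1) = -2*k^3 + 3*k^2 + 6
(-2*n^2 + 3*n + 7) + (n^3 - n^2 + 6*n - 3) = n^3 - 3*n^2 + 9*n + 4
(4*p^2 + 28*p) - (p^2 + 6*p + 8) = 3*p^2 + 22*p - 8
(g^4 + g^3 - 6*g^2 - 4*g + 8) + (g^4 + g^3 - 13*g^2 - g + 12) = 2*g^4 + 2*g^3 - 19*g^2 - 5*g + 20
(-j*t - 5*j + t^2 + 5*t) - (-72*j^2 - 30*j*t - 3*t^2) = 72*j^2 + 29*j*t - 5*j + 4*t^2 + 5*t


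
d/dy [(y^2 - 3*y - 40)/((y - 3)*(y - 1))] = (-y^2 + 86*y - 169)/(y^4 - 8*y^3 + 22*y^2 - 24*y + 9)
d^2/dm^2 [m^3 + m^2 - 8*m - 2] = 6*m + 2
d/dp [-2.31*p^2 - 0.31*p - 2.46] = -4.62*p - 0.31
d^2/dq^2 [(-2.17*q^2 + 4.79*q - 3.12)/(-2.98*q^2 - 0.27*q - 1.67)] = (-2.8421709430404e-14*q^4 - 88.566196*q^3 + 101.445756*q^2 + 158.089596*q - 14.17564)/(26.463592*q^6 + 7.193124*q^5 + 45.14253*q^4 + 8.081775*q^3 + 25.297995*q^2 + 2.259009*q + 4.657463)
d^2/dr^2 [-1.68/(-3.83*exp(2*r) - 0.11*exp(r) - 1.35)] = (1.68*(7.66*exp(r) + 0.11)*(15.32*exp(r) + 0.22)*exp(r) - (25.7376*exp(r) + 0.1848)*(3.83*exp(2*r) + 0.11*exp(r) + 1.35))*exp(r)/(3.83*exp(2*r) + 0.11*exp(r) + 1.35)^3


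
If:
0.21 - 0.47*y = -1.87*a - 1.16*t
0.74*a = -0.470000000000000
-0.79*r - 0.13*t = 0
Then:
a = -0.64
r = -0.0666739415102575*y - 0.138696367690257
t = 0.405172413793103*y + 0.84284715750233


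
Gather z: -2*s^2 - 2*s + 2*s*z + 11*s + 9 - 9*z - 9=-2*s^2 + 9*s + z*(2*s - 9)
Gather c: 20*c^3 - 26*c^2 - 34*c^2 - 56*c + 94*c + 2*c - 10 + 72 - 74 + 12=20*c^3 - 60*c^2 + 40*c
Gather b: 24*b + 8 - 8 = 24*b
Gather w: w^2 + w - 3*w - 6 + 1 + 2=w^2 - 2*w - 3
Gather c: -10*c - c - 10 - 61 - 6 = -11*c - 77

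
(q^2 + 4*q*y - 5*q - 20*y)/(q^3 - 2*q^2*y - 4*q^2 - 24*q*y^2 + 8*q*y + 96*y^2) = (5 - q)/(-q^2 + 6*q*y + 4*q - 24*y)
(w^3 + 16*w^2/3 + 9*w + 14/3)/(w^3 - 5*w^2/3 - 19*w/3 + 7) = (w^2 + 3*w + 2)/(w^2 - 4*w + 3)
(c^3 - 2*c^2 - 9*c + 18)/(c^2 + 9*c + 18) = (c^2 - 5*c + 6)/(c + 6)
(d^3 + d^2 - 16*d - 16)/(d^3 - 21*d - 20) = (d - 4)/(d - 5)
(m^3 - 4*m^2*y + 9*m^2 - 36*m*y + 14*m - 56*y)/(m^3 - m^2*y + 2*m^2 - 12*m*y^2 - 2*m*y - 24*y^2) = (m + 7)/(m + 3*y)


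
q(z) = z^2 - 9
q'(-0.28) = -0.56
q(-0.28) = -8.92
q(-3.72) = 4.84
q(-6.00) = 27.00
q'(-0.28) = -0.56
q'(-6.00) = -12.00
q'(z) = 2*z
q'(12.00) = 24.00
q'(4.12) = 8.24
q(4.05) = 7.40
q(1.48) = -6.81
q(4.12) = 7.97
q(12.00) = 135.00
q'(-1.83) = -3.66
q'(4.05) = 8.10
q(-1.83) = -5.65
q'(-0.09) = -0.18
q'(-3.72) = -7.44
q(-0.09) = -8.99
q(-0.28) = -8.92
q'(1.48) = 2.96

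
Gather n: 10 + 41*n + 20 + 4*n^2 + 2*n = 4*n^2 + 43*n + 30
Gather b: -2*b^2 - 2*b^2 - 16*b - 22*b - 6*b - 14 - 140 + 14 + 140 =-4*b^2 - 44*b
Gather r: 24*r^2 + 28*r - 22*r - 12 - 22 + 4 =24*r^2 + 6*r - 30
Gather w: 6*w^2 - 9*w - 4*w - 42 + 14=6*w^2 - 13*w - 28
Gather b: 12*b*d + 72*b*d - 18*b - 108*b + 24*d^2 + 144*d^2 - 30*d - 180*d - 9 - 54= b*(84*d - 126) + 168*d^2 - 210*d - 63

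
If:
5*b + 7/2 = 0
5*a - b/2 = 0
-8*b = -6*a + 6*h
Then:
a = -7/100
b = -7/10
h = 259/300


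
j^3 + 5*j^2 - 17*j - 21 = (j - 3)*(j + 1)*(j + 7)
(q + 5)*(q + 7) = q^2 + 12*q + 35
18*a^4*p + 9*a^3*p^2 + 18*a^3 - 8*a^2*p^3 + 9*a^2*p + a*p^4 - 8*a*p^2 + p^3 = (-6*a + p)*(-3*a + p)*(a + p)*(a*p + 1)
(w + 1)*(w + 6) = w^2 + 7*w + 6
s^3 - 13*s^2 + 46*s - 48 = (s - 8)*(s - 3)*(s - 2)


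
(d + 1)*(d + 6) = d^2 + 7*d + 6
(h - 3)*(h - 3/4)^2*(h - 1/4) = h^4 - 19*h^3/4 + 99*h^2/16 - 189*h/64 + 27/64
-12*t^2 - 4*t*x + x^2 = (-6*t + x)*(2*t + x)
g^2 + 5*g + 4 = (g + 1)*(g + 4)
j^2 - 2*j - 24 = (j - 6)*(j + 4)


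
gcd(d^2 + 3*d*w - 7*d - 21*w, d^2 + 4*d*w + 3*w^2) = d + 3*w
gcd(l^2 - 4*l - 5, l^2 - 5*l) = l - 5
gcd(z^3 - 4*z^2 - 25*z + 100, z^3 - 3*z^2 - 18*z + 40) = z - 5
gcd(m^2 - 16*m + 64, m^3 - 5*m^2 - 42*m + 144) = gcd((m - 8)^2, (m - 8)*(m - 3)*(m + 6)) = m - 8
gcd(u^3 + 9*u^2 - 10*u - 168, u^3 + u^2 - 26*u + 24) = u^2 + 2*u - 24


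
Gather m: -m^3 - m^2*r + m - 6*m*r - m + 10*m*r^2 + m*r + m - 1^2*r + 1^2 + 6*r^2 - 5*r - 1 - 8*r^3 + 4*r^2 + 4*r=-m^3 - m^2*r + m*(10*r^2 - 5*r + 1) - 8*r^3 + 10*r^2 - 2*r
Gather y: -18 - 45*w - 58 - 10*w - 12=-55*w - 88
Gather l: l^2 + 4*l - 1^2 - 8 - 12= l^2 + 4*l - 21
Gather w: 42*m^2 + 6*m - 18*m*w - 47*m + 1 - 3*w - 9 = 42*m^2 - 41*m + w*(-18*m - 3) - 8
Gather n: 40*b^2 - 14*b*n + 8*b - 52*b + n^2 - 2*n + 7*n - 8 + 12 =40*b^2 - 44*b + n^2 + n*(5 - 14*b) + 4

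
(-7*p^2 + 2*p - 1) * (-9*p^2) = 63*p^4 - 18*p^3 + 9*p^2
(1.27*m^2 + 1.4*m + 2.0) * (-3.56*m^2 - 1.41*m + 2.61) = -4.5212*m^4 - 6.7747*m^3 - 5.7793*m^2 + 0.834*m + 5.22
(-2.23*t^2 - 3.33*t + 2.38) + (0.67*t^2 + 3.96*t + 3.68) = -1.56*t^2 + 0.63*t + 6.06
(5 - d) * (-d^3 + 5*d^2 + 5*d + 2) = d^4 - 10*d^3 + 20*d^2 + 23*d + 10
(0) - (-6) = 6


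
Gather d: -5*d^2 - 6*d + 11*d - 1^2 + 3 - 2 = -5*d^2 + 5*d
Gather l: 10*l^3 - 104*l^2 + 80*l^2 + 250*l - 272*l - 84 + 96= 10*l^3 - 24*l^2 - 22*l + 12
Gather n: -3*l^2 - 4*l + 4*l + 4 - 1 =3 - 3*l^2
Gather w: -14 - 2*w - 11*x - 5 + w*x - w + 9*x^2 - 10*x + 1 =w*(x - 3) + 9*x^2 - 21*x - 18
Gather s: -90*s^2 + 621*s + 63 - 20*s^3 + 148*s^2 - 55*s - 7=-20*s^3 + 58*s^2 + 566*s + 56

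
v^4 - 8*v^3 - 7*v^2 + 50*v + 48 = (v - 8)*(v - 3)*(v + 1)*(v + 2)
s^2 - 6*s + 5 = (s - 5)*(s - 1)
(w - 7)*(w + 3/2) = w^2 - 11*w/2 - 21/2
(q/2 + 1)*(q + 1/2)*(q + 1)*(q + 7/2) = q^4/2 + 7*q^3/2 + 63*q^2/8 + 53*q/8 + 7/4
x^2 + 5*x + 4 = (x + 1)*(x + 4)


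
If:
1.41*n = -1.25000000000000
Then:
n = -0.89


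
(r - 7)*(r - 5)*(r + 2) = r^3 - 10*r^2 + 11*r + 70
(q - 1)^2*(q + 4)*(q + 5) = q^4 + 7*q^3 + 3*q^2 - 31*q + 20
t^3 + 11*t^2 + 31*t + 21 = (t + 1)*(t + 3)*(t + 7)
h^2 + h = h*(h + 1)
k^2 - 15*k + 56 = (k - 8)*(k - 7)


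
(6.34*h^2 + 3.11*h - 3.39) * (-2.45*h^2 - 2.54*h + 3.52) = -15.533*h^4 - 23.7231*h^3 + 22.7229*h^2 + 19.5578*h - 11.9328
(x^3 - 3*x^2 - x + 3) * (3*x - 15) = 3*x^4 - 24*x^3 + 42*x^2 + 24*x - 45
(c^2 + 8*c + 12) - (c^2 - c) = 9*c + 12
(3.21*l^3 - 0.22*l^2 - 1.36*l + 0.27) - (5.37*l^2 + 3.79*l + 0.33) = 3.21*l^3 - 5.59*l^2 - 5.15*l - 0.06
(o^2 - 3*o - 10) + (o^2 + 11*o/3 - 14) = 2*o^2 + 2*o/3 - 24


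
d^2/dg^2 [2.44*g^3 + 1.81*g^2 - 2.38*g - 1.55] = 14.64*g + 3.62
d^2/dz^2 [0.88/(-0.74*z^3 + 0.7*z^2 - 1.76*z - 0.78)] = ((3.9072*z - 1.232)*(0.74*z^3 - 0.7*z^2 + 1.76*z + 0.78) - 0.88*(2.22*z^2 - 1.4*z + 1.76)*(4.44*z^2 - 2.8*z + 3.52))/(0.74*z^3 - 0.7*z^2 + 1.76*z + 0.78)^3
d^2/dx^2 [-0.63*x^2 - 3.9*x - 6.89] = -1.26000000000000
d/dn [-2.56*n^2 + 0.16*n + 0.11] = 0.16 - 5.12*n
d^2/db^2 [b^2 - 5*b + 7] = 2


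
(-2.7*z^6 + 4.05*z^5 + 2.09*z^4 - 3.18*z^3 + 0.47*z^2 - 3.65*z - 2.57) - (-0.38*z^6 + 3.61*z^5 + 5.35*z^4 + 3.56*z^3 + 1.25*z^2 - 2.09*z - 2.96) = -2.32*z^6 + 0.44*z^5 - 3.26*z^4 - 6.74*z^3 - 0.78*z^2 - 1.56*z + 0.39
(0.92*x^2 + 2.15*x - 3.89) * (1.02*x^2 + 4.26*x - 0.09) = 0.9384*x^4 + 6.1122*x^3 + 5.1084*x^2 - 16.7649*x + 0.3501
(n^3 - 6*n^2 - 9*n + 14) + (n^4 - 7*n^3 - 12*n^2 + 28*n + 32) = n^4 - 6*n^3 - 18*n^2 + 19*n + 46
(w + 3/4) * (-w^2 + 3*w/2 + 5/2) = -w^3 + 3*w^2/4 + 29*w/8 + 15/8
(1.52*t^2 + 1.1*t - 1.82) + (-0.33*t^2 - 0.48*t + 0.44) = 1.19*t^2 + 0.62*t - 1.38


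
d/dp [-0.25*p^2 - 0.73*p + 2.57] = -0.5*p - 0.73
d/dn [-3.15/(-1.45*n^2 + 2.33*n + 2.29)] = (7.3395 - 9.135*n)/(-1.45*n^2 + 2.33*n + 2.29)^2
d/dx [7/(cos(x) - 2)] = 7*sin(x)/(cos(x) - 2)^2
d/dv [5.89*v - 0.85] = 5.89000000000000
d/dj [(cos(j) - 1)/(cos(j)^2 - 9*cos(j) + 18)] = (cos(j)^2 - 2*cos(j) - 9)*sin(j)/(cos(j)^2 - 9*cos(j) + 18)^2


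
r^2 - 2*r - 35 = (r - 7)*(r + 5)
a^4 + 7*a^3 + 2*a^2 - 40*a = a*(a - 2)*(a + 4)*(a + 5)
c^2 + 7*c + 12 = (c + 3)*(c + 4)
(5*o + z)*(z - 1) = 5*o*z - 5*o + z^2 - z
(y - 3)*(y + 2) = y^2 - y - 6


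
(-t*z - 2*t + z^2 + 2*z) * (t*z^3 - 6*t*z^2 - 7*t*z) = -t^2*z^4 + 4*t^2*z^3 + 19*t^2*z^2 + 14*t^2*z + t*z^5 - 4*t*z^4 - 19*t*z^3 - 14*t*z^2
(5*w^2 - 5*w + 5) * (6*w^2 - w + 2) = 30*w^4 - 35*w^3 + 45*w^2 - 15*w + 10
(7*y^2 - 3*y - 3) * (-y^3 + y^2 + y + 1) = -7*y^5 + 10*y^4 + 7*y^3 + y^2 - 6*y - 3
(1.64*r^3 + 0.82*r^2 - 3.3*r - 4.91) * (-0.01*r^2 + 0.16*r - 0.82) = -0.0164*r^5 + 0.2542*r^4 - 1.1806*r^3 - 1.1513*r^2 + 1.9204*r + 4.0262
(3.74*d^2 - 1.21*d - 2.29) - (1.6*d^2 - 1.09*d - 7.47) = 2.14*d^2 - 0.12*d + 5.18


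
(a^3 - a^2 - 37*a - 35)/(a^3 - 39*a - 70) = (a + 1)/(a + 2)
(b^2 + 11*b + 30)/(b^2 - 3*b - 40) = (b + 6)/(b - 8)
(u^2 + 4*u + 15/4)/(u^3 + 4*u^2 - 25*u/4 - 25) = (2*u + 3)/(2*u^2 + 3*u - 20)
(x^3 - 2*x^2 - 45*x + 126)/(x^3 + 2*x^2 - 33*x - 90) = (x^2 + 4*x - 21)/(x^2 + 8*x + 15)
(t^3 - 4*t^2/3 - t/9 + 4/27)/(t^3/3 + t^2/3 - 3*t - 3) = (3*t^3 - 4*t^2 - t/3 + 4/9)/(t^3 + t^2 - 9*t - 9)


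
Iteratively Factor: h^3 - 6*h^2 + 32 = (h - 4)*(h^2 - 2*h - 8) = (h - 4)*(h + 2)*(h - 4)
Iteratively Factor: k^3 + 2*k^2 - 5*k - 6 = (k - 2)*(k^2 + 4*k + 3) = (k - 2)*(k + 3)*(k + 1)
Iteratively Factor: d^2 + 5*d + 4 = (d + 1)*(d + 4)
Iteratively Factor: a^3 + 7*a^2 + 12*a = (a + 4)*(a^2 + 3*a) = (a + 3)*(a + 4)*(a)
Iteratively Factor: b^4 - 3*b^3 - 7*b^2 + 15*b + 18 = (b - 3)*(b^3 - 7*b - 6) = (b - 3)^2*(b^2 + 3*b + 2) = (b - 3)^2*(b + 1)*(b + 2)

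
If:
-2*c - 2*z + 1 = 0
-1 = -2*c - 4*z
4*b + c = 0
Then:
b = -1/8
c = 1/2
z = 0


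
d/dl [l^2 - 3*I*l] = 2*l - 3*I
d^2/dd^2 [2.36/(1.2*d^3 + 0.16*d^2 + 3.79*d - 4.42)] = (-(16.992*d + 0.7552)*(1.2*d^3 + 0.16*d^2 + 3.79*d - 4.42) + 2.36*(3.6*d^2 + 0.32*d + 3.79)*(7.2*d^2 + 0.64*d + 7.58))/(1.2*d^3 + 0.16*d^2 + 3.79*d - 4.42)^3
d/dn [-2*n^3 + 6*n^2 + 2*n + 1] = -6*n^2 + 12*n + 2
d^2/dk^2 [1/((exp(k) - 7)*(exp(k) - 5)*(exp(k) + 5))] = (9*exp(5*k) - 77*exp(4*k) + 146*exp(3*k) - 1050*exp(2*k) + 5525*exp(k) + 4375)*exp(k)/(exp(9*k) - 21*exp(8*k) + 72*exp(7*k) + 1232*exp(6*k) - 9150*exp(5*k) - 13650*exp(4*k) + 260000*exp(3*k) - 315000*exp(2*k) - 2296875*exp(k) + 5359375)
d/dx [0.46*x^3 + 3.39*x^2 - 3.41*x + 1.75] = 1.38*x^2 + 6.78*x - 3.41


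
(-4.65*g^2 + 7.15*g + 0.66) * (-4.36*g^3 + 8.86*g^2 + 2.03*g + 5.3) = 20.274*g^5 - 72.373*g^4 + 51.0319*g^3 - 4.2829*g^2 + 39.2348*g + 3.498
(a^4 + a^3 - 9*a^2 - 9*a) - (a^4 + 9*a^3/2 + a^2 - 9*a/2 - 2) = -7*a^3/2 - 10*a^2 - 9*a/2 + 2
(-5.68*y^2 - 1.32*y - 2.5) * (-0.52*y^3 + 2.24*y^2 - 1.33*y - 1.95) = 2.9536*y^5 - 12.0368*y^4 + 5.8976*y^3 + 7.2316*y^2 + 5.899*y + 4.875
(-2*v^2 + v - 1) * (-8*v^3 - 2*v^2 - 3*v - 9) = 16*v^5 - 4*v^4 + 12*v^3 + 17*v^2 - 6*v + 9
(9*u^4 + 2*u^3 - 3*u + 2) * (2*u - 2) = 18*u^5 - 14*u^4 - 4*u^3 - 6*u^2 + 10*u - 4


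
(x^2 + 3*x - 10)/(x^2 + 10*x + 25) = (x - 2)/(x + 5)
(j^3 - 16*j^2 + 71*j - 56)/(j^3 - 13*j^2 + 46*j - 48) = (j^2 - 8*j + 7)/(j^2 - 5*j + 6)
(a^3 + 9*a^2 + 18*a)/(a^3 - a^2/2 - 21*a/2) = 2*(a + 6)/(2*a - 7)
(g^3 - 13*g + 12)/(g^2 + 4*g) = g - 4 + 3/g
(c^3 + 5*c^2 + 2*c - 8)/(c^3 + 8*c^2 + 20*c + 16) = (c - 1)/(c + 2)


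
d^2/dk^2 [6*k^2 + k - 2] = 12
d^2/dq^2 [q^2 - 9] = 2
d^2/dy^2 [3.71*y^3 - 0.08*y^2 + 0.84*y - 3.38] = 22.26*y - 0.16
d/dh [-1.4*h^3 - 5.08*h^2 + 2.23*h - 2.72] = -4.2*h^2 - 10.16*h + 2.23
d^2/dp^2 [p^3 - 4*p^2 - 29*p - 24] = 6*p - 8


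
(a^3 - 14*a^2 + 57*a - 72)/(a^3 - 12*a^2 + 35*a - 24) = (a - 3)/(a - 1)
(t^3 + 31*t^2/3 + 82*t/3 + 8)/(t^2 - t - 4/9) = 3*(t^2 + 10*t + 24)/(3*t - 4)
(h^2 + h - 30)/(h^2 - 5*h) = (h + 6)/h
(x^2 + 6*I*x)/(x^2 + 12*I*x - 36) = x/(x + 6*I)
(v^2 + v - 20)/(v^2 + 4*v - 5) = (v - 4)/(v - 1)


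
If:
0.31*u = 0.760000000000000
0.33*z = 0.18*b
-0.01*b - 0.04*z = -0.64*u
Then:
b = 49.31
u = 2.45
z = 26.90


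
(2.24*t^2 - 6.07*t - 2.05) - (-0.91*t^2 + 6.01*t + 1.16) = 3.15*t^2 - 12.08*t - 3.21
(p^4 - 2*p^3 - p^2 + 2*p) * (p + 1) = p^5 - p^4 - 3*p^3 + p^2 + 2*p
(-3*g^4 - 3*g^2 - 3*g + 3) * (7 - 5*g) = 15*g^5 - 21*g^4 + 15*g^3 - 6*g^2 - 36*g + 21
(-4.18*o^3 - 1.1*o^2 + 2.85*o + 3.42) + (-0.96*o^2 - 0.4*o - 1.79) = -4.18*o^3 - 2.06*o^2 + 2.45*o + 1.63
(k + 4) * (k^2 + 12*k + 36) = k^3 + 16*k^2 + 84*k + 144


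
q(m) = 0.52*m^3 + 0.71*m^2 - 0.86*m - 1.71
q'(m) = 1.56*m^2 + 1.42*m - 0.86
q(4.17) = 44.76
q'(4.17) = 32.19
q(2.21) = 5.47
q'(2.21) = 9.90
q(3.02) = 16.49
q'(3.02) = 17.66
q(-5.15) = -49.48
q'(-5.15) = 33.20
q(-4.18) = -23.69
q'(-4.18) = 20.46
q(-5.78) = -73.43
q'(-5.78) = 43.05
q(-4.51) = -31.09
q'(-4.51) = 24.47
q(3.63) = 29.40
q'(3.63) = 24.85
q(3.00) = 16.14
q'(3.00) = 17.44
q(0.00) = -1.71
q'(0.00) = -0.86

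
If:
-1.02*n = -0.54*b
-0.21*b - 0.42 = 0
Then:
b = -2.00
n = -1.06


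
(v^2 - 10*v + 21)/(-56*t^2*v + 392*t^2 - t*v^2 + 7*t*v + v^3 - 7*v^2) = (3 - v)/(56*t^2 + t*v - v^2)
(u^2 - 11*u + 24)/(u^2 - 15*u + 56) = (u - 3)/(u - 7)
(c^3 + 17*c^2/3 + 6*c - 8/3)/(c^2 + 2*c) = c + 11/3 - 4/(3*c)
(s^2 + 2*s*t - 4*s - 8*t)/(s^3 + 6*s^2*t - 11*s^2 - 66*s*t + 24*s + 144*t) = (s^2 + 2*s*t - 4*s - 8*t)/(s^3 + 6*s^2*t - 11*s^2 - 66*s*t + 24*s + 144*t)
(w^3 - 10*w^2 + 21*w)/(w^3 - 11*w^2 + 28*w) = (w - 3)/(w - 4)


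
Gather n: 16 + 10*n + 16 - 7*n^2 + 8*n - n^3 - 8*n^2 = -n^3 - 15*n^2 + 18*n + 32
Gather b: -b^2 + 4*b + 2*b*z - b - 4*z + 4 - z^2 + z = -b^2 + b*(2*z + 3) - z^2 - 3*z + 4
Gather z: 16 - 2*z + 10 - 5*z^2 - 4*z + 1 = -5*z^2 - 6*z + 27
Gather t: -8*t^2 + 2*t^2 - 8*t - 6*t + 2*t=-6*t^2 - 12*t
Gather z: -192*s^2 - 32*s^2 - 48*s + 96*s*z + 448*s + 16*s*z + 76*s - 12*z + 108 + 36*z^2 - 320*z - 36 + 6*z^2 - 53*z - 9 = -224*s^2 + 476*s + 42*z^2 + z*(112*s - 385) + 63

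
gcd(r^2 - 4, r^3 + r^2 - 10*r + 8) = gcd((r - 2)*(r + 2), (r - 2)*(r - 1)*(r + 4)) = r - 2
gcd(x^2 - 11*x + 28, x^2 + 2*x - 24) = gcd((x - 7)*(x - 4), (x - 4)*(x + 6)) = x - 4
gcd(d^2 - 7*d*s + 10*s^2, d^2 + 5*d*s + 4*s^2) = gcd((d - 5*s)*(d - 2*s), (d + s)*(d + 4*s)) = 1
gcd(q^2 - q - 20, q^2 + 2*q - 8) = q + 4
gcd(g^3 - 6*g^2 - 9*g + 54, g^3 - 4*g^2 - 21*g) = g + 3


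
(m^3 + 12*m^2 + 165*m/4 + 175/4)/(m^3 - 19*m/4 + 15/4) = (2*m^2 + 19*m + 35)/(2*m^2 - 5*m + 3)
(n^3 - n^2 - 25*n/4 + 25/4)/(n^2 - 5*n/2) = n + 3/2 - 5/(2*n)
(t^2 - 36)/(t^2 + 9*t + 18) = (t - 6)/(t + 3)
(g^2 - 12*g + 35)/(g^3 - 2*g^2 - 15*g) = (g - 7)/(g*(g + 3))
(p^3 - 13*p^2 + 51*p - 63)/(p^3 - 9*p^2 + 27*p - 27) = (p - 7)/(p - 3)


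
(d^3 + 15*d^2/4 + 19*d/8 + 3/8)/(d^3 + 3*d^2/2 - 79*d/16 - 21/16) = 2*(2*d + 1)/(4*d - 7)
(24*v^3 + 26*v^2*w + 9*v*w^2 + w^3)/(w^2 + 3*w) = (24*v^3 + 26*v^2*w + 9*v*w^2 + w^3)/(w*(w + 3))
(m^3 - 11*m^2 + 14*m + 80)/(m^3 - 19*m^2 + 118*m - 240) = (m + 2)/(m - 6)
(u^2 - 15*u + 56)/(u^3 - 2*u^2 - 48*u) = (u - 7)/(u*(u + 6))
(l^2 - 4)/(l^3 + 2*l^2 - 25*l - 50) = (l - 2)/(l^2 - 25)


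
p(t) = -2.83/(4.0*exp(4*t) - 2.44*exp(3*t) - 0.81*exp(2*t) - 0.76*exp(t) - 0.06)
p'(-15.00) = 0.00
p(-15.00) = 47.17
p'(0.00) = 3638.57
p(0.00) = 40.43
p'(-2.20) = -12.84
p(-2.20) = 18.04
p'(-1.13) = -7.50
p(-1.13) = 6.60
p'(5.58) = 0.00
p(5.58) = -0.00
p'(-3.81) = -8.39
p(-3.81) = 36.63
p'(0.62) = 0.50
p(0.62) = -0.10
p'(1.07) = 0.06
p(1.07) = -0.01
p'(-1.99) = -12.33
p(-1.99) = 15.39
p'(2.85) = 0.00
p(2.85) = -0.00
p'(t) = -2.83*(-16.0*exp(4*t) + 7.32*exp(3*t) + 1.62*exp(2*t) + 0.76*exp(t))/(4.0*exp(4*t) - 2.44*exp(3*t) - 0.81*exp(2*t) - 0.76*exp(t) - 0.06)^2 = (45.28*exp(3*t) - 20.7156*exp(2*t) - 4.5846*exp(t) - 2.1508)*exp(t)/(-4.0*exp(4*t) + 2.44*exp(3*t) + 0.81*exp(2*t) + 0.76*exp(t) + 0.06)^2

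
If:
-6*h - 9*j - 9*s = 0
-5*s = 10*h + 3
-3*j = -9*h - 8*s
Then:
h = -3/5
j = -1/5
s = 3/5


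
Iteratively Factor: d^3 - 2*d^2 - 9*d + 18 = (d - 2)*(d^2 - 9) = (d - 3)*(d - 2)*(d + 3)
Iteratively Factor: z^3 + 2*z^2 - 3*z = (z)*(z^2 + 2*z - 3) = z*(z + 3)*(z - 1)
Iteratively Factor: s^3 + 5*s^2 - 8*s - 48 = (s - 3)*(s^2 + 8*s + 16) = (s - 3)*(s + 4)*(s + 4)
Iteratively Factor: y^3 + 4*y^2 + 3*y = (y + 3)*(y^2 + y) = (y + 1)*(y + 3)*(y)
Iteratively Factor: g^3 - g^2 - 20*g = (g)*(g^2 - g - 20) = g*(g + 4)*(g - 5)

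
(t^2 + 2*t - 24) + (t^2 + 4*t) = 2*t^2 + 6*t - 24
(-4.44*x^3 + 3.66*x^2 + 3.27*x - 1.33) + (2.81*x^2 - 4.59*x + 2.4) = -4.44*x^3 + 6.47*x^2 - 1.32*x + 1.07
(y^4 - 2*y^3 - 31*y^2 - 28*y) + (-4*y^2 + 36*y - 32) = y^4 - 2*y^3 - 35*y^2 + 8*y - 32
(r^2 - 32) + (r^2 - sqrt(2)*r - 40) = 2*r^2 - sqrt(2)*r - 72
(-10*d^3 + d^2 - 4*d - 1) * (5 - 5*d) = 50*d^4 - 55*d^3 + 25*d^2 - 15*d - 5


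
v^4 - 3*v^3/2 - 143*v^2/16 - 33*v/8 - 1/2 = (v - 4)*(v + 1/4)^2*(v + 2)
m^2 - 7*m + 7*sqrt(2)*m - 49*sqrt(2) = (m - 7)*(m + 7*sqrt(2))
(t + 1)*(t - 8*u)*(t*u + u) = t^3*u - 8*t^2*u^2 + 2*t^2*u - 16*t*u^2 + t*u - 8*u^2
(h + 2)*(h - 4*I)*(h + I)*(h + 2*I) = h^4 + 2*h^3 - I*h^3 + 10*h^2 - 2*I*h^2 + 20*h + 8*I*h + 16*I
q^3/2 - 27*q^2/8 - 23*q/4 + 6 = (q/2 + 1)*(q - 8)*(q - 3/4)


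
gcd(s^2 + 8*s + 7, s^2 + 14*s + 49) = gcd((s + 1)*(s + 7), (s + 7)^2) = s + 7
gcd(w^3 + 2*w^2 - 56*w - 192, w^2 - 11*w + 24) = w - 8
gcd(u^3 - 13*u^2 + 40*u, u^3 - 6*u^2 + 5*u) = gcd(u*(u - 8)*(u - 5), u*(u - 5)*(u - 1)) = u^2 - 5*u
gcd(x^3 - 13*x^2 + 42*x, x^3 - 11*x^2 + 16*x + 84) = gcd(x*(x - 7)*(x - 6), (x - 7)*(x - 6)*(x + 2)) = x^2 - 13*x + 42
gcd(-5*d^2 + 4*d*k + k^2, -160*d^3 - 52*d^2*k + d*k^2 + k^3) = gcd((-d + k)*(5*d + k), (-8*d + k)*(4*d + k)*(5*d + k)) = 5*d + k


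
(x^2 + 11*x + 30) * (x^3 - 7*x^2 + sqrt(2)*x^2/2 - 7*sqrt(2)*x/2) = x^5 + sqrt(2)*x^4/2 + 4*x^4 - 47*x^3 + 2*sqrt(2)*x^3 - 210*x^2 - 47*sqrt(2)*x^2/2 - 105*sqrt(2)*x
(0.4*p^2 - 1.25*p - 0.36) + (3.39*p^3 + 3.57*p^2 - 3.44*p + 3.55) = 3.39*p^3 + 3.97*p^2 - 4.69*p + 3.19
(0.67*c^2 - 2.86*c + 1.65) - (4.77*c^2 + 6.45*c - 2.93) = -4.1*c^2 - 9.31*c + 4.58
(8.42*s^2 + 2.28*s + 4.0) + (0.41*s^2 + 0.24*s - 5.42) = 8.83*s^2 + 2.52*s - 1.42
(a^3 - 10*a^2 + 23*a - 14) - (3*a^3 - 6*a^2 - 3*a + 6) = -2*a^3 - 4*a^2 + 26*a - 20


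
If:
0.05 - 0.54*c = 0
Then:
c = 0.09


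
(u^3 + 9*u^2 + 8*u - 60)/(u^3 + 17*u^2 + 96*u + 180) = (u - 2)/(u + 6)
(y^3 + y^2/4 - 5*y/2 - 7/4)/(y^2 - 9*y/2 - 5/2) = (-4*y^3 - y^2 + 10*y + 7)/(2*(-2*y^2 + 9*y + 5))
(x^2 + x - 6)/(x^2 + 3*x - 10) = (x + 3)/(x + 5)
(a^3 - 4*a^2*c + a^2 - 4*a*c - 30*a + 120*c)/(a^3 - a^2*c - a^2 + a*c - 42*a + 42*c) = (a^2 - 4*a*c - 5*a + 20*c)/(a^2 - a*c - 7*a + 7*c)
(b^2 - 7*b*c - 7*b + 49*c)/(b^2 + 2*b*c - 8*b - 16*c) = (b^2 - 7*b*c - 7*b + 49*c)/(b^2 + 2*b*c - 8*b - 16*c)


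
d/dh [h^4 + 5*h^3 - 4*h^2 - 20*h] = 4*h^3 + 15*h^2 - 8*h - 20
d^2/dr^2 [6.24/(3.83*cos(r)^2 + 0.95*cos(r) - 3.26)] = (-366.135744*(1 - cos(r)^2)^2 - 68.11272*cos(r)^3 - 500.34504*cos(r)^2 + 116.90016*cos(r) + 533.221728)/(3.83*cos(r)^2 + 0.95*cos(r) - 3.26)^3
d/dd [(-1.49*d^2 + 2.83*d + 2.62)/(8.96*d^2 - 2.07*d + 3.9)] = (-22.2725*d^2 - 58.5724*d + 16.4604)/(80.2816*d^4 - 37.0944*d^3 + 74.1729*d^2 - 16.146*d + 15.21)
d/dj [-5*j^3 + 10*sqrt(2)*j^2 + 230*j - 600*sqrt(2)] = -15*j^2 + 20*sqrt(2)*j + 230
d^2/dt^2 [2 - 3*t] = 0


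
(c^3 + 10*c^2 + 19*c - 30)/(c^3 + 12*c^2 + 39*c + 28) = (c^3 + 10*c^2 + 19*c - 30)/(c^3 + 12*c^2 + 39*c + 28)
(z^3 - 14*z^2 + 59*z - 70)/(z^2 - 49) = (z^2 - 7*z + 10)/(z + 7)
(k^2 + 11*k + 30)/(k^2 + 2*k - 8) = (k^2 + 11*k + 30)/(k^2 + 2*k - 8)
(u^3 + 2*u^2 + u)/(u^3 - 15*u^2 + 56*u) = (u^2 + 2*u + 1)/(u^2 - 15*u + 56)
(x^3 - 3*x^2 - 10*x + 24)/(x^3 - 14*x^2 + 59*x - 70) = (x^2 - x - 12)/(x^2 - 12*x + 35)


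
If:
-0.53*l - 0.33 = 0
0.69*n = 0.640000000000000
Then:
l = -0.62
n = 0.93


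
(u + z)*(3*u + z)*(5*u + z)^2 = 75*u^4 + 130*u^3*z + 68*u^2*z^2 + 14*u*z^3 + z^4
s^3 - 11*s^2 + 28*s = s*(s - 7)*(s - 4)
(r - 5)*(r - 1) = r^2 - 6*r + 5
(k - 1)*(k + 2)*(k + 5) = k^3 + 6*k^2 + 3*k - 10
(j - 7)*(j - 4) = j^2 - 11*j + 28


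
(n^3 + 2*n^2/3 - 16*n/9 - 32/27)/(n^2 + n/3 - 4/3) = (9*n^2 - 6*n - 8)/(9*(n - 1))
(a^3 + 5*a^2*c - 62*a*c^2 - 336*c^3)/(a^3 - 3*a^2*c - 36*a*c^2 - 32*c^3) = (a^2 + 13*a*c + 42*c^2)/(a^2 + 5*a*c + 4*c^2)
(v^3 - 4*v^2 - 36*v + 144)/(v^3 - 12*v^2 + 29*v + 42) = (v^2 + 2*v - 24)/(v^2 - 6*v - 7)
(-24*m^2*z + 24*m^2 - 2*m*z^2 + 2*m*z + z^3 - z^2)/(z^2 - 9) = (-24*m^2*z + 24*m^2 - 2*m*z^2 + 2*m*z + z^3 - z^2)/(z^2 - 9)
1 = 1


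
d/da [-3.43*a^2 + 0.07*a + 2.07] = 0.07 - 6.86*a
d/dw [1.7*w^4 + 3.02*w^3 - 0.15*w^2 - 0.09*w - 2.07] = 6.8*w^3 + 9.06*w^2 - 0.3*w - 0.09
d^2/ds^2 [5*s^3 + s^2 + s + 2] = 30*s + 2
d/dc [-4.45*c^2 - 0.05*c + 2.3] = -8.9*c - 0.05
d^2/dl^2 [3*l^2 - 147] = 6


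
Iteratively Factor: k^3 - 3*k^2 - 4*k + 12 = (k - 2)*(k^2 - k - 6) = (k - 3)*(k - 2)*(k + 2)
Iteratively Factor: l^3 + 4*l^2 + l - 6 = (l + 2)*(l^2 + 2*l - 3) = (l - 1)*(l + 2)*(l + 3)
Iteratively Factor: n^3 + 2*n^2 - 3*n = (n - 1)*(n^2 + 3*n) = n*(n - 1)*(n + 3)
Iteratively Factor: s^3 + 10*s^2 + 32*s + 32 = (s + 4)*(s^2 + 6*s + 8) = (s + 2)*(s + 4)*(s + 4)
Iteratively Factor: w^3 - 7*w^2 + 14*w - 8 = (w - 1)*(w^2 - 6*w + 8) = (w - 4)*(w - 1)*(w - 2)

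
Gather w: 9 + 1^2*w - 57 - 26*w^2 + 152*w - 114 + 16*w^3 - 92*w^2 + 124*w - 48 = 16*w^3 - 118*w^2 + 277*w - 210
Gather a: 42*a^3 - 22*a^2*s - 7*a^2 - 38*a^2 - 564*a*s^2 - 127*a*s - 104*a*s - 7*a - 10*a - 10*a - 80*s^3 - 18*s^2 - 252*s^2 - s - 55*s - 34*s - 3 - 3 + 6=42*a^3 + a^2*(-22*s - 45) + a*(-564*s^2 - 231*s - 27) - 80*s^3 - 270*s^2 - 90*s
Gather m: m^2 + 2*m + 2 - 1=m^2 + 2*m + 1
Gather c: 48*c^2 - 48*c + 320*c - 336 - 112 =48*c^2 + 272*c - 448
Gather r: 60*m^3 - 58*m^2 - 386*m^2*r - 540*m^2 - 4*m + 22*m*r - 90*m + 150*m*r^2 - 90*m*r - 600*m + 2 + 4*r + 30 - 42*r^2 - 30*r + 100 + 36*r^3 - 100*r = 60*m^3 - 598*m^2 - 694*m + 36*r^3 + r^2*(150*m - 42) + r*(-386*m^2 - 68*m - 126) + 132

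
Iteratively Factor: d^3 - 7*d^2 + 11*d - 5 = (d - 5)*(d^2 - 2*d + 1) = (d - 5)*(d - 1)*(d - 1)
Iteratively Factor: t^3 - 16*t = (t + 4)*(t^2 - 4*t) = t*(t + 4)*(t - 4)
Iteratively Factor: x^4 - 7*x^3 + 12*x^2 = (x)*(x^3 - 7*x^2 + 12*x) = x*(x - 3)*(x^2 - 4*x) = x^2*(x - 3)*(x - 4)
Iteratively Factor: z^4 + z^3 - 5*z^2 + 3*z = (z - 1)*(z^3 + 2*z^2 - 3*z) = (z - 1)^2*(z^2 + 3*z) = z*(z - 1)^2*(z + 3)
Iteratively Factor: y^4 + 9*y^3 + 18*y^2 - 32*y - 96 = (y + 4)*(y^3 + 5*y^2 - 2*y - 24) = (y + 3)*(y + 4)*(y^2 + 2*y - 8) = (y + 3)*(y + 4)^2*(y - 2)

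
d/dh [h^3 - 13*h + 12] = 3*h^2 - 13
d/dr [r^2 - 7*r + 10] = 2*r - 7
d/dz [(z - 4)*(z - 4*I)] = 2*z - 4 - 4*I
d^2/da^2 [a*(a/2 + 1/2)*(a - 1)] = 3*a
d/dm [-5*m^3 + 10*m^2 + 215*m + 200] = -15*m^2 + 20*m + 215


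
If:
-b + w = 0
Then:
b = w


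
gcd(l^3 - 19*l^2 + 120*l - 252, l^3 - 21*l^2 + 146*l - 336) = l^2 - 13*l + 42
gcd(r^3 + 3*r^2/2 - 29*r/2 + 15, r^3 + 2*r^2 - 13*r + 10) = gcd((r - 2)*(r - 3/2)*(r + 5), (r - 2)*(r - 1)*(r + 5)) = r^2 + 3*r - 10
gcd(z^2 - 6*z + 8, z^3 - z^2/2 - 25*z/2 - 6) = z - 4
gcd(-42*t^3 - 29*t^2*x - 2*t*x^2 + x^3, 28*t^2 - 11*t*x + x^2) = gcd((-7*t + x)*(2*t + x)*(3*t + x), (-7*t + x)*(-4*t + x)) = -7*t + x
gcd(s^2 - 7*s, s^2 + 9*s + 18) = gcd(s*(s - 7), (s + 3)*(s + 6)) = 1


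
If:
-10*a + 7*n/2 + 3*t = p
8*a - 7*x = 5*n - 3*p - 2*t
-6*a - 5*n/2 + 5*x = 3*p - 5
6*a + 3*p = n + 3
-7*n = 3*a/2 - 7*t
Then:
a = 12124/15031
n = 16902/15031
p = -3583/15031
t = 19500/15031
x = 5819/15031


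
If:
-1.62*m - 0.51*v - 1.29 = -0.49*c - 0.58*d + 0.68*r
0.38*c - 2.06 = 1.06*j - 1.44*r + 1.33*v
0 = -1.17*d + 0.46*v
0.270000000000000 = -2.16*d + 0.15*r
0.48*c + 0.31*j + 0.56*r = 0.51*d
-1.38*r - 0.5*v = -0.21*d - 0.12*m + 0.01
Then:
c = 0.65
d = -0.12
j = -1.27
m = -0.56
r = 0.04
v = -0.31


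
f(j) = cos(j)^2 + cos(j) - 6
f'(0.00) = 0.00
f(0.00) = -4.00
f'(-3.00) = -0.14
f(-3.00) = -6.01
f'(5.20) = 1.71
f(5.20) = -5.31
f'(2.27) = 0.22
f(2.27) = -6.23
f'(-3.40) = 0.24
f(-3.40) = -6.03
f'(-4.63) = -0.83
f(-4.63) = -6.08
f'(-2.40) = -0.32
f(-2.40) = -6.19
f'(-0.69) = 1.62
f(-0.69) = -4.63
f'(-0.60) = 1.50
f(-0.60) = -4.49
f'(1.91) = -0.32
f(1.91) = -6.22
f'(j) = -2*sin(j)*cos(j) - sin(j)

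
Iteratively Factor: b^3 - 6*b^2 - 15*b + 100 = (b - 5)*(b^2 - b - 20) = (b - 5)^2*(b + 4)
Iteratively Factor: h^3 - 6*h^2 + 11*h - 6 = (h - 1)*(h^2 - 5*h + 6) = (h - 2)*(h - 1)*(h - 3)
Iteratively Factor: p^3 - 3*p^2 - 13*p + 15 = (p - 5)*(p^2 + 2*p - 3) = (p - 5)*(p - 1)*(p + 3)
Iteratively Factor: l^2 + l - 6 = (l + 3)*(l - 2)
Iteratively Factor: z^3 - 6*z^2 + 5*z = (z - 5)*(z^2 - z) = z*(z - 5)*(z - 1)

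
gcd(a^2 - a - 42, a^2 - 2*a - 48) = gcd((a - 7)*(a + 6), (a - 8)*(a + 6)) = a + 6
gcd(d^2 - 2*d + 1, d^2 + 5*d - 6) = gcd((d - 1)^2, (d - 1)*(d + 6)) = d - 1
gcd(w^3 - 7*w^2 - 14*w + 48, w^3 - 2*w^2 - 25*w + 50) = w - 2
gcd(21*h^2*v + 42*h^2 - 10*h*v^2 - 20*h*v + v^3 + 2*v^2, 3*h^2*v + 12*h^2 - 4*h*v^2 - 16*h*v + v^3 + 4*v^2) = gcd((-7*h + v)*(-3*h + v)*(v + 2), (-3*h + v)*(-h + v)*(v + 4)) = -3*h + v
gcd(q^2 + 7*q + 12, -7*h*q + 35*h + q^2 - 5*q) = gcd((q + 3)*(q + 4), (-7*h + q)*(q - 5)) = 1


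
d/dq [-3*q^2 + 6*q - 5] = 6 - 6*q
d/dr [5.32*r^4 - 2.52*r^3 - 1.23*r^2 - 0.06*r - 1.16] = 21.28*r^3 - 7.56*r^2 - 2.46*r - 0.06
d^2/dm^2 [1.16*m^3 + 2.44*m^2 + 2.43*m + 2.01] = 6.96*m + 4.88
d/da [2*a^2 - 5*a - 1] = 4*a - 5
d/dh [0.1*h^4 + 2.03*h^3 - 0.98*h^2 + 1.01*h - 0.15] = 0.4*h^3 + 6.09*h^2 - 1.96*h + 1.01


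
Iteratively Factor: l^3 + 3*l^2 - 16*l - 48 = (l + 3)*(l^2 - 16) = (l - 4)*(l + 3)*(l + 4)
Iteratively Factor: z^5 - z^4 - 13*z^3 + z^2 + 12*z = (z + 1)*(z^4 - 2*z^3 - 11*z^2 + 12*z) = z*(z + 1)*(z^3 - 2*z^2 - 11*z + 12) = z*(z + 1)*(z + 3)*(z^2 - 5*z + 4) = z*(z - 4)*(z + 1)*(z + 3)*(z - 1)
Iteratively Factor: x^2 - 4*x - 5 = (x - 5)*(x + 1)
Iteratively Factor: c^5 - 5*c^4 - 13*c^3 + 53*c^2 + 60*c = (c - 4)*(c^4 - c^3 - 17*c^2 - 15*c) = (c - 5)*(c - 4)*(c^3 + 4*c^2 + 3*c) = (c - 5)*(c - 4)*(c + 3)*(c^2 + c) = c*(c - 5)*(c - 4)*(c + 3)*(c + 1)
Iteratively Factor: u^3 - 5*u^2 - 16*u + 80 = (u - 5)*(u^2 - 16) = (u - 5)*(u - 4)*(u + 4)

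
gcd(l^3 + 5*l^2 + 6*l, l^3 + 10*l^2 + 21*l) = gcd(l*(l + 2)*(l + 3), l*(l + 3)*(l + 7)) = l^2 + 3*l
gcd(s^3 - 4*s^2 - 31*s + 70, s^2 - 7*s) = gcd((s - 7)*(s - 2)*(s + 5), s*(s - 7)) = s - 7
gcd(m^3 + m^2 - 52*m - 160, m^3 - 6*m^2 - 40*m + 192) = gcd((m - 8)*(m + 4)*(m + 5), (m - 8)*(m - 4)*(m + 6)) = m - 8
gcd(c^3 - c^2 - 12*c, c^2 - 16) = c - 4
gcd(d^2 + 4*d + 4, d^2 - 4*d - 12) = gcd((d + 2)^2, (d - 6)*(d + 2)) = d + 2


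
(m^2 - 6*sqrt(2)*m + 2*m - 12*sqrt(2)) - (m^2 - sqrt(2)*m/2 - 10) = -11*sqrt(2)*m/2 + 2*m - 12*sqrt(2) + 10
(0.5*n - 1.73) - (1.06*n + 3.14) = -0.56*n - 4.87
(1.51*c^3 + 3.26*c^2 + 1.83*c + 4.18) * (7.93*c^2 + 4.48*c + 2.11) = 11.9743*c^5 + 32.6166*c^4 + 32.3028*c^3 + 48.2244*c^2 + 22.5877*c + 8.8198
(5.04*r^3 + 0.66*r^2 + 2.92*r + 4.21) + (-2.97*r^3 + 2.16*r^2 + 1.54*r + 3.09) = 2.07*r^3 + 2.82*r^2 + 4.46*r + 7.3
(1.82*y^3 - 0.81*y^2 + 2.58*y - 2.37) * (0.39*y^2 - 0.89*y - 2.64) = 0.7098*y^5 - 1.9357*y^4 - 3.0777*y^3 - 1.0821*y^2 - 4.7019*y + 6.2568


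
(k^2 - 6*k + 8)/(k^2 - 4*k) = (k - 2)/k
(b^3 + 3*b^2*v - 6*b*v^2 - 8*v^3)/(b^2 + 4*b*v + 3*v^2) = (b^2 + 2*b*v - 8*v^2)/(b + 3*v)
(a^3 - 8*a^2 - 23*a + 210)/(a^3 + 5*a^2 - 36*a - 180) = (a - 7)/(a + 6)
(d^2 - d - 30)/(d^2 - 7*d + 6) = (d + 5)/(d - 1)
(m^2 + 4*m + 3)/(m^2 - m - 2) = (m + 3)/(m - 2)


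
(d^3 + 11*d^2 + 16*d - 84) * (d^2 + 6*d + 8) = d^5 + 17*d^4 + 90*d^3 + 100*d^2 - 376*d - 672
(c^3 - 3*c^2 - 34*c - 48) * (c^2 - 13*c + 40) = c^5 - 16*c^4 + 45*c^3 + 274*c^2 - 736*c - 1920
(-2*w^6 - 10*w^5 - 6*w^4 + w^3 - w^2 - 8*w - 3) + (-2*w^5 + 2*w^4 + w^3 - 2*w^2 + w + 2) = -2*w^6 - 12*w^5 - 4*w^4 + 2*w^3 - 3*w^2 - 7*w - 1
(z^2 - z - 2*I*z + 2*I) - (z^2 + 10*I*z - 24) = -z - 12*I*z + 24 + 2*I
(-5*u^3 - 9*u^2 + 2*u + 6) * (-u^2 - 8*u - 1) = 5*u^5 + 49*u^4 + 75*u^3 - 13*u^2 - 50*u - 6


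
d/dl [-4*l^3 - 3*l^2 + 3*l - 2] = -12*l^2 - 6*l + 3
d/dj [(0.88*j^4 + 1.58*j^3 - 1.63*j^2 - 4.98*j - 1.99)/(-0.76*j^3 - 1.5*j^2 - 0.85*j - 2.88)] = (-0.6688*j^6 - 2.64*j^5 - 5.8528*j^4 - 20.3932*j^3 - 24.2729*j^2 + 3.4188*j + 12.6509)/(0.5776*j^6 + 2.28*j^5 + 3.542*j^4 + 6.9276*j^3 + 9.3625*j^2 + 4.896*j + 8.2944)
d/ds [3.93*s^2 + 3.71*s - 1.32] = 7.86*s + 3.71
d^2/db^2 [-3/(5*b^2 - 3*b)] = 6*(5*b*(5*b - 3) - (10*b - 3)^2)/(b^3*(5*b - 3)^3)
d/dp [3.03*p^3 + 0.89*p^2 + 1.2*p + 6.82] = 9.09*p^2 + 1.78*p + 1.2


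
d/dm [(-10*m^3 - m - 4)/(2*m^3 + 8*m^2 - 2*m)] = (-20*m^4 + 11*m^3 + 8*m^2 + 16*m - 2)/(m^2*(m^4 + 8*m^3 + 14*m^2 - 8*m + 1))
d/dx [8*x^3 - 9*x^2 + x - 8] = 24*x^2 - 18*x + 1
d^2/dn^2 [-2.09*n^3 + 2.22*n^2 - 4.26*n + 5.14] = 4.44 - 12.54*n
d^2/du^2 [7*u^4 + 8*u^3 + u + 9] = 12*u*(7*u + 4)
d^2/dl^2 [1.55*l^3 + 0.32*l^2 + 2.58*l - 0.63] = 9.3*l + 0.64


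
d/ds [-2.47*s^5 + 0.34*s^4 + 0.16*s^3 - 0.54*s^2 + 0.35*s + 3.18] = -12.35*s^4 + 1.36*s^3 + 0.48*s^2 - 1.08*s + 0.35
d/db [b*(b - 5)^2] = (b - 5)*(3*b - 5)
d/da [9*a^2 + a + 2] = 18*a + 1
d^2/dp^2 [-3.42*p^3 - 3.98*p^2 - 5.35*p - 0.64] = -20.52*p - 7.96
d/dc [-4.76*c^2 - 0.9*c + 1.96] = -9.52*c - 0.9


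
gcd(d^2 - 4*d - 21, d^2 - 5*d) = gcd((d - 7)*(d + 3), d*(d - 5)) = 1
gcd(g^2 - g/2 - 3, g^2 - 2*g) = g - 2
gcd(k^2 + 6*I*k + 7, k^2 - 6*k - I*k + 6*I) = k - I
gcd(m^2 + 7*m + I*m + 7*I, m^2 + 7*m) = m + 7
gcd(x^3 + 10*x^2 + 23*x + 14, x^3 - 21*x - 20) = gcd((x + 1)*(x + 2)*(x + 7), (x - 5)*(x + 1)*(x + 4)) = x + 1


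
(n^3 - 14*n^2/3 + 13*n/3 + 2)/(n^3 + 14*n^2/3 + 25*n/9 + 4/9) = 3*(n^2 - 5*n + 6)/(3*n^2 + 13*n + 4)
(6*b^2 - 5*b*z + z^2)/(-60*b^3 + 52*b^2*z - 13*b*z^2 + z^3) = (-3*b + z)/(30*b^2 - 11*b*z + z^2)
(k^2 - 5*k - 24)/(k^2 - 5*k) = (k^2 - 5*k - 24)/(k*(k - 5))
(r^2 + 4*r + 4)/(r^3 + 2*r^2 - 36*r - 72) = (r + 2)/(r^2 - 36)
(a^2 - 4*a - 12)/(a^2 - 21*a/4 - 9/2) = 4*(a + 2)/(4*a + 3)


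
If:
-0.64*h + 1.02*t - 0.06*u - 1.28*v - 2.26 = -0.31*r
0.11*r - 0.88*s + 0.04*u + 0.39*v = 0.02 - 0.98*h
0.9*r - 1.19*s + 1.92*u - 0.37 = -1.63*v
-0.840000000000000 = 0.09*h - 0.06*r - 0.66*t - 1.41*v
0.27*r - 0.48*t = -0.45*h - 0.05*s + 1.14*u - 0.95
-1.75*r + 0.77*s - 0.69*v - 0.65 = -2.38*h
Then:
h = 0.58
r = 0.82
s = 0.61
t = 1.96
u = 0.46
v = -0.32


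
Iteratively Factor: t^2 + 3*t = (t + 3)*(t)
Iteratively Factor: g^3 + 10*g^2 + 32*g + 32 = (g + 2)*(g^2 + 8*g + 16) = (g + 2)*(g + 4)*(g + 4)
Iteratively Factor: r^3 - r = (r - 1)*(r^2 + r) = (r - 1)*(r + 1)*(r)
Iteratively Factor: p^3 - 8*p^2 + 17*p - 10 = (p - 5)*(p^2 - 3*p + 2) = (p - 5)*(p - 1)*(p - 2)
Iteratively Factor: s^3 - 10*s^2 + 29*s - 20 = (s - 4)*(s^2 - 6*s + 5) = (s - 4)*(s - 1)*(s - 5)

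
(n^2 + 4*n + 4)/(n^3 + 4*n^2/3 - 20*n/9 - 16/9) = 9*(n + 2)/(9*n^2 - 6*n - 8)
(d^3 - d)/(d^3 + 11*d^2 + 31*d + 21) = d*(d - 1)/(d^2 + 10*d + 21)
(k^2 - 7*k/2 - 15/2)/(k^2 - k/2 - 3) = (k - 5)/(k - 2)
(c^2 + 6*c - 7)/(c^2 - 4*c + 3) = (c + 7)/(c - 3)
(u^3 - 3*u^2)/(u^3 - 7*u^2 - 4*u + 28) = u^2*(u - 3)/(u^3 - 7*u^2 - 4*u + 28)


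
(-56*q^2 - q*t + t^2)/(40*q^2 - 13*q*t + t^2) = (-7*q - t)/(5*q - t)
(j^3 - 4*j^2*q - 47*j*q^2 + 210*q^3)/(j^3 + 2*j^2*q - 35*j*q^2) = (j - 6*q)/j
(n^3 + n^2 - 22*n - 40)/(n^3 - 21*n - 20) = (n + 2)/(n + 1)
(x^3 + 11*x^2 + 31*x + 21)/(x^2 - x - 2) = (x^2 + 10*x + 21)/(x - 2)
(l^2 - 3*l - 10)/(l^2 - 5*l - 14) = (l - 5)/(l - 7)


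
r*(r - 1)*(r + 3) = r^3 + 2*r^2 - 3*r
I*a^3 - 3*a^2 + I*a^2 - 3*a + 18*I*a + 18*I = (a - 3*I)*(a + 6*I)*(I*a + I)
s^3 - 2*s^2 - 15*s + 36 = (s - 3)^2*(s + 4)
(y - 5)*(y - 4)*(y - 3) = y^3 - 12*y^2 + 47*y - 60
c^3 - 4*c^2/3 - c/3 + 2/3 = (c - 1)^2*(c + 2/3)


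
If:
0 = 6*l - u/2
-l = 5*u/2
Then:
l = 0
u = 0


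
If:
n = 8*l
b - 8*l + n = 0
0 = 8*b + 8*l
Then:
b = 0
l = 0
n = 0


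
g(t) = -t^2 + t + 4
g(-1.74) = -0.77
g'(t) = 1 - 2*t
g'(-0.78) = 2.56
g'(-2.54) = 6.08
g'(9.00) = -17.00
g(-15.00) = -236.00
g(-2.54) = -4.99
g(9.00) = -68.00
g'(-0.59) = 2.18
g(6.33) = -29.74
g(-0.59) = 3.06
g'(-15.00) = 31.00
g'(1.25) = -1.50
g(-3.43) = -11.19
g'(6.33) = -11.66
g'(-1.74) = 4.48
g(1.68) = 2.86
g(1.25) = 3.69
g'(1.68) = -2.36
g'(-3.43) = 7.86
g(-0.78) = 2.61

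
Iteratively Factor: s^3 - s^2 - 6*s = (s - 3)*(s^2 + 2*s) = (s - 3)*(s + 2)*(s)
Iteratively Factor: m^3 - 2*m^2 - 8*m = (m + 2)*(m^2 - 4*m) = (m - 4)*(m + 2)*(m)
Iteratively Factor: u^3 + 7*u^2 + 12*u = (u + 3)*(u^2 + 4*u) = u*(u + 3)*(u + 4)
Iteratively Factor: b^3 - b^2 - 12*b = (b + 3)*(b^2 - 4*b) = b*(b + 3)*(b - 4)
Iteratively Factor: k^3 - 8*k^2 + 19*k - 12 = (k - 4)*(k^2 - 4*k + 3) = (k - 4)*(k - 1)*(k - 3)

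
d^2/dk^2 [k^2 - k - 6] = 2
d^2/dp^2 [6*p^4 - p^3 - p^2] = 72*p^2 - 6*p - 2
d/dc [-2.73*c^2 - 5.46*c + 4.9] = -5.46*c - 5.46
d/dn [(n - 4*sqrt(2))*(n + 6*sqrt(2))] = 2*n + 2*sqrt(2)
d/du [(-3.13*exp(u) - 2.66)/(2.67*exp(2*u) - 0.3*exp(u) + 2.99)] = (8.3571*exp(2*u) + 14.2044*exp(u) - 10.1567)*exp(u)/(7.1289*exp(4*u) - 1.602*exp(3*u) + 16.0566*exp(2*u) - 1.794*exp(u) + 8.9401)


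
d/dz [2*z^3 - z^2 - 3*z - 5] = 6*z^2 - 2*z - 3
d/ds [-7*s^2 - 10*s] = -14*s - 10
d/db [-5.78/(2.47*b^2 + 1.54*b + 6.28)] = (28.5532*b + 8.9012)/(2.47*b^2 + 1.54*b + 6.28)^2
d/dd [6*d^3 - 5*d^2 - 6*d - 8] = 18*d^2 - 10*d - 6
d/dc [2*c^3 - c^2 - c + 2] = 6*c^2 - 2*c - 1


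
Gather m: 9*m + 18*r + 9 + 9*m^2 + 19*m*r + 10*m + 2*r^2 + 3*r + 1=9*m^2 + m*(19*r + 19) + 2*r^2 + 21*r + 10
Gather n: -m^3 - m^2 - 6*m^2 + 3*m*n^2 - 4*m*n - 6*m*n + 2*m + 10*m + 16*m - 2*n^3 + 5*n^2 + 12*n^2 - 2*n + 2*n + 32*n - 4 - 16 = -m^3 - 7*m^2 + 28*m - 2*n^3 + n^2*(3*m + 17) + n*(32 - 10*m) - 20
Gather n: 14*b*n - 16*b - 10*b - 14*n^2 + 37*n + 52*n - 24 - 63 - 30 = -26*b - 14*n^2 + n*(14*b + 89) - 117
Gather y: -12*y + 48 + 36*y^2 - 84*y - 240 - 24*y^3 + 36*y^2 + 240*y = -24*y^3 + 72*y^2 + 144*y - 192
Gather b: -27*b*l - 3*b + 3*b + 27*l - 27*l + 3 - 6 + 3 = -27*b*l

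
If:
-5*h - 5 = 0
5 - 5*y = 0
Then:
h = -1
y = 1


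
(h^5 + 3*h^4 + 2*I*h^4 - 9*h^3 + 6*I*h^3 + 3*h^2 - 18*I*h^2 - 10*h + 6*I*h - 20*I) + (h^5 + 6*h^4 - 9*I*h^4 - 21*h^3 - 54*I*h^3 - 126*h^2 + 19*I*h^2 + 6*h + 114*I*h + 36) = 2*h^5 + 9*h^4 - 7*I*h^4 - 30*h^3 - 48*I*h^3 - 123*h^2 + I*h^2 - 4*h + 120*I*h + 36 - 20*I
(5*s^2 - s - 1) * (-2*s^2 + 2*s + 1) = -10*s^4 + 12*s^3 + 5*s^2 - 3*s - 1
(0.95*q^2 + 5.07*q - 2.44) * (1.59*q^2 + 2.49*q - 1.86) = 1.5105*q^4 + 10.4268*q^3 + 6.9777*q^2 - 15.5058*q + 4.5384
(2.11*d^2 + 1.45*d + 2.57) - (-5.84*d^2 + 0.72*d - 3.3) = 7.95*d^2 + 0.73*d + 5.87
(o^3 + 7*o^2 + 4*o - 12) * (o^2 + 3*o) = o^5 + 10*o^4 + 25*o^3 - 36*o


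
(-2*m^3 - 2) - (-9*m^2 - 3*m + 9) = -2*m^3 + 9*m^2 + 3*m - 11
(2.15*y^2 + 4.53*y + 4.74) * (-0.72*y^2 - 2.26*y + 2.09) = -1.548*y^4 - 8.1206*y^3 - 9.1571*y^2 - 1.2447*y + 9.9066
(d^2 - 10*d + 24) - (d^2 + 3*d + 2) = 22 - 13*d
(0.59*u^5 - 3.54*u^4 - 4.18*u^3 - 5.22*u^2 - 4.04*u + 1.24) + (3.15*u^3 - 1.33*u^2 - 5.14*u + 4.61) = 0.59*u^5 - 3.54*u^4 - 1.03*u^3 - 6.55*u^2 - 9.18*u + 5.85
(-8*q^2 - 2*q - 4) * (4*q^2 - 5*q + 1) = -32*q^4 + 32*q^3 - 14*q^2 + 18*q - 4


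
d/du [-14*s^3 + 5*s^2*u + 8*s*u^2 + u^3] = 5*s^2 + 16*s*u + 3*u^2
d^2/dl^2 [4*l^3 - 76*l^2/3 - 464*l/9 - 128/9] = 24*l - 152/3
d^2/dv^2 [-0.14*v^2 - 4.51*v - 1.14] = -0.280000000000000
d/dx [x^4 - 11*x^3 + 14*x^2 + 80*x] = 4*x^3 - 33*x^2 + 28*x + 80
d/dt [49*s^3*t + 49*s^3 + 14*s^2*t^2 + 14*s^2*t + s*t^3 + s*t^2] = s*(49*s^2 + 28*s*t + 14*s + 3*t^2 + 2*t)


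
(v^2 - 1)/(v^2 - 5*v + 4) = (v + 1)/(v - 4)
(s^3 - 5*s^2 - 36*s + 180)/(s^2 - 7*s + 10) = (s^2 - 36)/(s - 2)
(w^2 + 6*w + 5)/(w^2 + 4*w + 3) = (w + 5)/(w + 3)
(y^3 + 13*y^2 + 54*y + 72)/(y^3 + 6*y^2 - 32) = (y^2 + 9*y + 18)/(y^2 + 2*y - 8)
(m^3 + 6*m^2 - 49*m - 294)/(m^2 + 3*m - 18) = (m^2 - 49)/(m - 3)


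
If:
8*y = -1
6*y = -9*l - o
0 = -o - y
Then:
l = 5/72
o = 1/8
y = -1/8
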